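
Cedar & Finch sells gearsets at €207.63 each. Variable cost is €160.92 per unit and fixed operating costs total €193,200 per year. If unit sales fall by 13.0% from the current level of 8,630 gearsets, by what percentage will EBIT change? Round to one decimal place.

-25.0%

At 8,630 units, contribution = 8,630 × €46.71 = €403,107.30.
Subtracting fixed costs: EBIT = €403,107.30 − €193,200 = €209,907.30.
So DOL = total CM / EBIT = €403,107.30 / €209,907.30 = 1.9204.
Operating income changes by 1.9204 × -13.0% = -25.0%.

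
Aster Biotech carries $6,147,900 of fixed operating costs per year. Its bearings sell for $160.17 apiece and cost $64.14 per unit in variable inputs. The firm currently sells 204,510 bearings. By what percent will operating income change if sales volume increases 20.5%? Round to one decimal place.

+29.8%

Contribution at this volume is 204,510 × $96.03 = $19,639,095.30.
EBIT = $19,639,095.30 − $6,147,900 = $13,491,195.30.
Degree of operating leverage = $19,639,095.30 / $13,491,195.30 = 1.4557.
So EBIT moves 1.4557 × (+20.5%) = +29.8%.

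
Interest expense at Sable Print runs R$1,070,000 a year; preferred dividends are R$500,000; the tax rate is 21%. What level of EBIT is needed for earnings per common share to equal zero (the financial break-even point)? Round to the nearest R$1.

R$1,702,911

Grossing the preferred dividend up to pre-tax terms: R$500,000 / (1 − 0.21) = R$632,911.39.
Financial break-even EBIT = interest + D_p ÷ (1 − t) = R$1,070,000 + R$632,911.39 = R$1,702,911.39.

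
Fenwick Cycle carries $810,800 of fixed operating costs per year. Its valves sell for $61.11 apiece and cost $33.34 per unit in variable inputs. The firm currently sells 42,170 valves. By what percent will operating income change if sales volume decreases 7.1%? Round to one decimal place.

-23.1%

At 42,170 units, contribution = 42,170 × $27.77 = $1,171,060.90.
EBIT = $1,171,060.90 − $810,800 = $360,260.90.
Degree of operating leverage = $1,171,060.90 / $360,260.90 = 3.2506.
%ΔEBIT = DOL × %ΔSales = 3.2506 × -7.1% = -23.1%.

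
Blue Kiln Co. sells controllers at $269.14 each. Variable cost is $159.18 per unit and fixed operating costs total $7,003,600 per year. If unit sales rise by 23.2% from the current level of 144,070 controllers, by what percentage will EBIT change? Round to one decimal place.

Contribution at this volume is 144,070 × $109.96 = $15,841,937.20.
EBIT = $15,841,937.20 − $7,003,600 = $8,838,337.20.
DOL = contribution ÷ EBIT = $15,841,937.20 ÷ $8,838,337.20 = 1.7924.
So EBIT moves 1.7924 × (+23.2%) = +41.6%.

+41.6%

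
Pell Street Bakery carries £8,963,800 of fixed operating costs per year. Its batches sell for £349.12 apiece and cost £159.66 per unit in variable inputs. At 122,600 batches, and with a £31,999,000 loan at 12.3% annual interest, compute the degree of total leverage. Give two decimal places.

At 122,600 units, contribution = 122,600 × £189.46 = £23,227,796.00.
Subtracting fixed costs: EBIT = £23,227,796.00 − £8,963,800 = £14,263,996.00. Interest = £3,935,877.00, so EBIT − I = £10,328,119.00.
DCL = contribution ÷ (EBIT − I) = £23,227,796.00 ÷ £10,328,119.00 = 2.2490.

2.25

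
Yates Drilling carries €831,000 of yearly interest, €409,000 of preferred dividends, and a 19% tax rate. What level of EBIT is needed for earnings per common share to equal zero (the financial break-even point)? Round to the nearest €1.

Preferred dividends are paid after tax, so their pre-tax equivalent is €409,000 ÷ (1 − 0.19) = €504,938.27.
EPS = 0 when EBIT covers interest plus the pre-tax preferred burden: €831,000 + €504,938.27 = €1,335,938.27.

€1,335,938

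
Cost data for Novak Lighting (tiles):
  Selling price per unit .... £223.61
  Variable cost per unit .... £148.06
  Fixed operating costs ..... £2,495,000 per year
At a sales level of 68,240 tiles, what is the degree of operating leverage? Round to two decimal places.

1.94

Total contribution margin = 68,240 × £75.55 = £5,155,532.00.
Operating income = contribution − fixed costs = £5,155,532.00 − £2,495,000 = £2,660,532.00.
Degree of operating leverage = £5,155,532.00 / £2,660,532.00 = 1.9378.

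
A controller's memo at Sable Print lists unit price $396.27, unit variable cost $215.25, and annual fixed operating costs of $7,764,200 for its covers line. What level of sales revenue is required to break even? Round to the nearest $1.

$16,996,572

CM per unit = $396.27 − $215.25 = $181.02; CM ratio = $181.02 / $396.27 = 0.4568.
Break-even sales = FC ÷ CM ratio = $7,764,200 × $396.27 / $181.02 = $16,996,572.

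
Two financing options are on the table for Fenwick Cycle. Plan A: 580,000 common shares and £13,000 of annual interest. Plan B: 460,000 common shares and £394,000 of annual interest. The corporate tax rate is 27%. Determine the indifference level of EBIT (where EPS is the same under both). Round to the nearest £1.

At indifference, (EBIT − 13,000)(1 − t)/580,000 = (EBIT − 394,000)(1 − t)/460,000.
Cancelling (1 − t) and cross-multiplying: 460,000·(EBIT − 13,000) = 580,000·(EBIT − 394,000).
Solving, EBIT = (394,000·580,000 − 13,000·460,000) / (580,000 − 460,000) = 222,540,000,000 / 120,000 = 1,854,500.00.

£1,854,500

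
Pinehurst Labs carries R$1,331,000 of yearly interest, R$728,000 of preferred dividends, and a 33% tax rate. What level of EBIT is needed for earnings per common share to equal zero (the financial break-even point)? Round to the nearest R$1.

Grossing the preferred dividend up to pre-tax terms: R$728,000 / (1 − 0.33) = R$1,086,567.16.
EPS = 0 when EBIT covers interest plus the pre-tax preferred burden: R$1,331,000 + R$1,086,567.16 = R$2,417,567.16.

R$2,417,567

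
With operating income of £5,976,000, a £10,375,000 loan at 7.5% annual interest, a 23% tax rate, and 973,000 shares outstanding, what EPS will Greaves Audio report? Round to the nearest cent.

£4.11

Pre-tax income = £5,976,000 − £778,125.00 = £5,197,875.00.
Net income = £5,197,875.00 × (1 − 0.23) = £4,002,363.75.
Per share: £4,002,363.75 / 973,000 shares = £4.11.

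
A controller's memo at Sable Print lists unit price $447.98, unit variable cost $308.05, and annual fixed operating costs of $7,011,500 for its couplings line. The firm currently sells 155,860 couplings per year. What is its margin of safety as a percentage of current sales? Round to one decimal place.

67.9%

Unit CM = price − variable cost = $447.98 − $308.05 = $139.93. Break-even units = $7,011,500 ÷ $139.93 = 50,107.20; break-even revenue = 50,107.20 × $447.98 = $22,447,021.87.
Current sales = 155,860 × $447.98 = $69,822,162.80.
Margin of safety = ($69,822,162.80 − $22,447,021.87) ÷ $69,822,162.80 = 67.9%.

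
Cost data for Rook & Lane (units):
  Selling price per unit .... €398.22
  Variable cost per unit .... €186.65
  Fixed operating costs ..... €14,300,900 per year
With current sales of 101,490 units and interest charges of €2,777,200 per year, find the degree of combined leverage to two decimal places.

Contribution at this volume is 101,490 × €211.57 = €21,472,239.30.
EBIT = €21,472,239.30 − €14,300,900 = €7,171,339.30. Interest = €2,777,200.00, so EBIT − I = €4,394,139.30.
DCL = contribution ÷ (EBIT − I) = €21,472,239.30 ÷ €4,394,139.30 = 4.8866.

4.89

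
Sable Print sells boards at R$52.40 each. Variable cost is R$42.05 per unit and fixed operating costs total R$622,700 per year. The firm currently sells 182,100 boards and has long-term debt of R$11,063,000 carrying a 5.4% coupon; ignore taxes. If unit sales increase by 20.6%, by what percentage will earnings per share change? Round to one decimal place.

+58.4%

Contribution at this volume is 182,100 × R$10.35 = R$1,884,735.00.
Subtracting fixed costs: EBIT = R$1,884,735.00 − R$622,700 = R$1,262,035.00.
Interest = R$597,402.00, so EBIT − I = R$664,633.00.
Degree of combined leverage = contribution ÷ (EBIT − I) = R$1,884,735.00 ÷ R$664,633.00 = 2.8358.
EPS therefore changes by 2.8358 × (+20.6%) = +58.4%.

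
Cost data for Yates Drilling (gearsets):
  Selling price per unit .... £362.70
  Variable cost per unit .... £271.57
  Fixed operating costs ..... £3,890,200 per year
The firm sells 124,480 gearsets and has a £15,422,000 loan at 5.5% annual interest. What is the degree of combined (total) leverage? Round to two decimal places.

Contribution at this volume is 124,480 × £91.13 = £11,343,862.40.
EBIT = £11,343,862.40 − £3,890,200 = £7,453,662.40. Interest = £848,210.00, so EBIT − I = £6,605,452.40.
DCL = contribution ÷ (EBIT − I) = £11,343,862.40 ÷ £6,605,452.40 = 1.7173.

1.72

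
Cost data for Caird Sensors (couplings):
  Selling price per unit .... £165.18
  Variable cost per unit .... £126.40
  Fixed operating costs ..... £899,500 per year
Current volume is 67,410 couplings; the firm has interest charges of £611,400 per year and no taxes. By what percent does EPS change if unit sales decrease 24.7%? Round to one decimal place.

-58.5%

Contribution at this volume is 67,410 × £38.78 = £2,614,159.80.
Subtracting fixed costs: EBIT = £2,614,159.80 − £899,500 = £1,714,659.80.
Interest = £611,400.00, so EBIT − I = £1,103,259.80.
DCL = total CM / (EBIT − I) = £2,614,159.80 / £1,103,259.80 = 2.3695.
%ΔEPS = DCL × %ΔSales = 2.3695 × -24.7% = -58.5%.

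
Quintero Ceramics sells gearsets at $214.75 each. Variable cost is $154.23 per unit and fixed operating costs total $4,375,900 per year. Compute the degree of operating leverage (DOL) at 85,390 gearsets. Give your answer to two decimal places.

Total contribution margin = 85,390 × $60.52 = $5,167,802.80.
Subtracting fixed costs: EBIT = $5,167,802.80 − $4,375,900 = $791,902.80.
Degree of operating leverage = $5,167,802.80 / $791,902.80 = 6.5258.

6.53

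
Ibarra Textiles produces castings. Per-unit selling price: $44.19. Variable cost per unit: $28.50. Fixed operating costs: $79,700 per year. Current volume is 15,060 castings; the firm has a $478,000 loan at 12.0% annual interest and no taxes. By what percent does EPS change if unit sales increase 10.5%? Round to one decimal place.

+25.0%

Total contribution margin = 15,060 × $15.69 = $236,291.40.
EBIT = $236,291.40 − $79,700 = $156,591.40.
Interest = $57,360.00, so EBIT − I = $99,231.40.
Degree of combined leverage = contribution ÷ (EBIT − I) = $236,291.40 ÷ $99,231.40 = 2.3812.
%ΔEPS = DCL × %ΔSales = 2.3812 × +10.5% = +25.0%.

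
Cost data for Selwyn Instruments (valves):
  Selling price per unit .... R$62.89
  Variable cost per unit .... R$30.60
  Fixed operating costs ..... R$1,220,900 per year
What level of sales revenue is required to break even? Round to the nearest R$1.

Contribution margin per unit = R$62.89 − R$30.60 = R$32.29, a CM ratio of R$32.29 ÷ R$62.89 = 0.5134.
Break-even revenue = fixed costs × price ÷ CM = R$1,220,900 × R$62.89 ÷ R$32.29 = R$2,377,900.

R$2,377,900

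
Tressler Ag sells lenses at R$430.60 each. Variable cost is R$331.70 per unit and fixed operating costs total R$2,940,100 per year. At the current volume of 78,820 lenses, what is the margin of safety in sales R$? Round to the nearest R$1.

R$21,139,012

Each unit contributes R$430.60 − R$331.70 = R$98.90. Break-even units = R$2,940,100 ÷ R$98.90 = 29,728.01; break-even revenue = 29,728.01 × R$430.60 = R$12,800,880.28.
Actual sales revenue = 78,820 × R$430.60 = R$33,939,892.00.
Margin of safety = R$33,939,892.00 − R$12,800,880.28 = R$21,139,012.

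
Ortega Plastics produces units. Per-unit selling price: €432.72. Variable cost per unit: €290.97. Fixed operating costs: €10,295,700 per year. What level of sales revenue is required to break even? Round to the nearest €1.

CM per unit = €432.72 − €290.97 = €141.75; CM ratio = €141.75 / €432.72 = 0.3276.
Break-even sales = FC ÷ CM ratio = €10,295,700 × €432.72 / €141.75 = €31,429,667.

€31,429,667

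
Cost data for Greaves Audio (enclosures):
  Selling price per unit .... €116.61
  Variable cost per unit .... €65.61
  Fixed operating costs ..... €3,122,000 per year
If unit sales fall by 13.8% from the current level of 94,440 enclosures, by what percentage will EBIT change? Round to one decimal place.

-39.2%

Total contribution margin = 94,440 × €51.00 = €4,816,440.00.
EBIT = €4,816,440.00 − €3,122,000 = €1,694,440.00.
DOL = contribution ÷ EBIT = €4,816,440.00 ÷ €1,694,440.00 = 2.8425.
So EBIT moves 2.8425 × (-13.8%) = -39.2%.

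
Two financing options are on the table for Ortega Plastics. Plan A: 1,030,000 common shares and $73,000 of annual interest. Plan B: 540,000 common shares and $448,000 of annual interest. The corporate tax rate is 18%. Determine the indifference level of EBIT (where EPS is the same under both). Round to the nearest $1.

$861,265

Set EPS_A = EPS_B: (EBIT − $73,000)(1 − 0.18) ÷ 1,030,000 = (EBIT − $448,000)(1 − 0.18) ÷ 540,000.
Cancelling (1 − t) and cross-multiplying: 540,000·(EBIT − 73,000) = 1,030,000·(EBIT − 448,000).
Solving, EBIT = (448,000·1,030,000 − 73,000·540,000) / (1,030,000 − 540,000) = 422,020,000,000 / 490,000 = 861,265.31.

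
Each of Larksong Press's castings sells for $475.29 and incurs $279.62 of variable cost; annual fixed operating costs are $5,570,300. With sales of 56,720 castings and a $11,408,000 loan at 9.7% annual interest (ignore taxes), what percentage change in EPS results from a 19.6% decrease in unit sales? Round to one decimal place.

Contribution at this volume is 56,720 × $195.67 = $11,098,402.40.
Subtracting fixed costs: EBIT = $11,098,402.40 − $5,570,300 = $5,528,102.40.
Interest = $1,106,576.00, so EBIT − I = $4,421,526.40.
DCL = total CM / (EBIT − I) = $11,098,402.40 / $4,421,526.40 = 2.5101.
%ΔEPS = DCL × %ΔSales = 2.5101 × -19.6% = -49.2%.

-49.2%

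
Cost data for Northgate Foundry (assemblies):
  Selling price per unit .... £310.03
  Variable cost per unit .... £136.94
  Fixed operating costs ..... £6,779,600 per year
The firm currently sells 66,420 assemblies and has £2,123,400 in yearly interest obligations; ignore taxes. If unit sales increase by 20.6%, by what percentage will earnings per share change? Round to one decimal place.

Total contribution margin = 66,420 × £173.09 = £11,496,637.80.
Operating income = contribution − fixed costs = £11,496,637.80 − £6,779,600 = £4,717,037.80.
After interest of £2,123,400.00, pre-tax earnings = £2,593,637.80.
DCL = total CM / (EBIT − I) = £11,496,637.80 / £2,593,637.80 = 4.4326.
%ΔEPS = DCL × %ΔSales = 4.4326 × +20.6% = +91.3%.

+91.3%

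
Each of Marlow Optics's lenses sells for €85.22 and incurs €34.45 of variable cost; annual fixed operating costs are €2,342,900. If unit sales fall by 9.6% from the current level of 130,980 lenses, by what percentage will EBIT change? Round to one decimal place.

At 130,980 units, contribution = 130,980 × €50.77 = €6,649,854.60.
Subtracting fixed costs: EBIT = €6,649,854.60 − €2,342,900 = €4,306,954.60.
DOL = contribution ÷ EBIT = €6,649,854.60 ÷ €4,306,954.60 = 1.5440.
%ΔEBIT = DOL × %ΔSales = 1.5440 × -9.6% = -14.8%.

-14.8%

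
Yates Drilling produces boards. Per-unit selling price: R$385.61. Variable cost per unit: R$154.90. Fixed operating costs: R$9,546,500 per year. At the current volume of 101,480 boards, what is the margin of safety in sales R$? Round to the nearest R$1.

Each unit contributes R$385.61 − R$154.90 = R$230.71. Break-even units = R$9,546,500 ÷ R$230.71 = 41,378.79; break-even revenue = 41,378.79 × R$385.61 = R$15,956,074.14.
Current sales = 101,480 × R$385.61 = R$39,131,702.80.
Margin of safety = R$39,131,702.80 − R$15,956,074.14 = R$23,175,629.

R$23,175,629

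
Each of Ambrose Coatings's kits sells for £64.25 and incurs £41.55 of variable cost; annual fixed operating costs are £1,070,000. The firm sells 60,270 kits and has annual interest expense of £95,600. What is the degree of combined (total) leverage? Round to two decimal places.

At 60,270 units, contribution = 60,270 × £22.70 = £1,368,129.00.
Subtracting fixed costs: EBIT = £1,368,129.00 − £1,070,000 = £298,129.00. Interest = £95,600.00, so EBIT − I = £202,529.00.
Degree of total leverage = total CM / (EBIT − interest) = £1,368,129.00 / £202,529.00 = 6.7552.

6.76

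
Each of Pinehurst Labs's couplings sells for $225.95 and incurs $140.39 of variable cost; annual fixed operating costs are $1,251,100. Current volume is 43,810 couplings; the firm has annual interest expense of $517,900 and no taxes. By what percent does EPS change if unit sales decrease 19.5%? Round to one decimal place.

-36.9%

Contribution at this volume is 43,810 × $85.56 = $3,748,383.60.
Operating income = contribution − fixed costs = $3,748,383.60 − $1,251,100 = $2,497,283.60.
After interest of $517,900.00, pre-tax earnings = $1,979,383.60.
Degree of combined leverage = contribution ÷ (EBIT − I) = $3,748,383.60 ÷ $1,979,383.60 = 1.8937.
EPS therefore changes by 1.8937 × (-19.5%) = -36.9%.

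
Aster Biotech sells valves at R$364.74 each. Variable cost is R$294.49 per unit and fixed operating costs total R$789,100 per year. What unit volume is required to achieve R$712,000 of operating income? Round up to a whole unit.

21,368 valves

Each unit contributes R$364.74 − R$294.49 = R$70.25.
Required volume = (fixed costs + target profit) ÷ CM = (R$789,100 + R$712,000) ÷ R$70.25 = 21,367.97, so 21,368 valves.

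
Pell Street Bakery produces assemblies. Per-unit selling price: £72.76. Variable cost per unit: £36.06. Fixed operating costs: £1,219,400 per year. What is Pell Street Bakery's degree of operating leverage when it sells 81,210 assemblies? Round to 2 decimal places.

Contribution at this volume is 81,210 × £36.70 = £2,980,407.00.
EBIT = £2,980,407.00 − £1,219,400 = £1,761,007.00.
DOL = contribution ÷ EBIT = £2,980,407.00 ÷ £1,761,007.00 = 1.6924.

1.69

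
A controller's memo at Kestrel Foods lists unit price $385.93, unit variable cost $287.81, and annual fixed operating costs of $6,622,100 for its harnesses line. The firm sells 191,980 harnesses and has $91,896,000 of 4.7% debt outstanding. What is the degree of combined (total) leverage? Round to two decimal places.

Total contribution margin = 191,980 × $98.12 = $18,837,077.60.
Operating income = contribution − fixed costs = $18,837,077.60 − $6,622,100 = $12,214,977.60. Interest = $4,319,112.00, so EBIT − I = $7,895,865.60.
Degree of total leverage = total CM / (EBIT − interest) = $18,837,077.60 / $7,895,865.60 = 2.3857.

2.39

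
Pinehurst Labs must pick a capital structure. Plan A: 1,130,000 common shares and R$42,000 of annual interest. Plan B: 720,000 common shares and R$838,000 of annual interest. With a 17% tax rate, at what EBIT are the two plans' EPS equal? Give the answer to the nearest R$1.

At indifference, (EBIT − 42,000)(1 − t)/1,130,000 = (EBIT − 838,000)(1 − t)/720,000.
The (1 − t) factor cancels: (EBIT − 42,000) × 720,000 = (EBIT − 838,000) × 1,130,000.
Solving, EBIT = (838,000·1,130,000 − 42,000·720,000) / (1,130,000 − 720,000) = 916,700,000,000 / 410,000 = 2,235,853.66.

R$2,235,854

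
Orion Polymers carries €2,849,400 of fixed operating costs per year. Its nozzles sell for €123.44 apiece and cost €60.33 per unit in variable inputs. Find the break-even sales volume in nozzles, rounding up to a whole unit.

45,150 nozzles

Each unit contributes €123.44 − €60.33 = €63.11.
Break-even volume = fixed costs ÷ CM per unit = €2,849,400 ÷ €63.11 = 45,149.74, so 45,150 nozzles.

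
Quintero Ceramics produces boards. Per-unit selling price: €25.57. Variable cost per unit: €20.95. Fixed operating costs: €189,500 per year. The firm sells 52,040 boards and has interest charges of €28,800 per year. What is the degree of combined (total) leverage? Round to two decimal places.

10.87

Total contribution margin = 52,040 × €4.62 = €240,424.80.
Subtracting fixed costs: EBIT = €240,424.80 − €189,500 = €50,924.80. Interest = €28,800.00, so EBIT − I = €22,124.80.
Degree of total leverage = total CM / (EBIT − interest) = €240,424.80 / €22,124.80 = 10.8668.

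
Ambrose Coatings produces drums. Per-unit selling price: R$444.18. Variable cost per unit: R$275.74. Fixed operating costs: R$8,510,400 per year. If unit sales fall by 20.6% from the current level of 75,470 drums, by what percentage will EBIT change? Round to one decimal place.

Contribution at this volume is 75,470 × R$168.44 = R$12,712,166.80.
Operating income = contribution − fixed costs = R$12,712,166.80 − R$8,510,400 = R$4,201,766.80.
Degree of operating leverage = R$12,712,166.80 / R$4,201,766.80 = 3.0254.
So EBIT moves 3.0254 × (-20.6%) = -62.3%.

-62.3%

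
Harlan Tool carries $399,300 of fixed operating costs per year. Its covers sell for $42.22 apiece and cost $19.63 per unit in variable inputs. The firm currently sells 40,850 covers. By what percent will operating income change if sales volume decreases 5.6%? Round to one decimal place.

Contribution at this volume is 40,850 × $22.59 = $922,801.50.
EBIT = $922,801.50 − $399,300 = $523,501.50.
DOL = contribution ÷ EBIT = $922,801.50 ÷ $523,501.50 = 1.7627.
Operating income changes by 1.7627 × -5.6% = -9.9%.

-9.9%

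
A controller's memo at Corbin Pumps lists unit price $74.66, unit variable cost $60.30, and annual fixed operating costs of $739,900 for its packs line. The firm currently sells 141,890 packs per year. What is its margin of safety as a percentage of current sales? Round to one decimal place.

63.7%

Unit CM = price − variable cost = $74.66 − $60.30 = $14.36. Break-even units = $739,900 ÷ $14.36 = 51,525.07; break-even revenue = 51,525.07 × $74.66 = $3,846,861.70.
Actual sales revenue = 141,890 × $74.66 = $10,593,507.40.
Margin of safety = ($10,593,507.40 − $3,846,861.70) ÷ $10,593,507.40 = 63.7%.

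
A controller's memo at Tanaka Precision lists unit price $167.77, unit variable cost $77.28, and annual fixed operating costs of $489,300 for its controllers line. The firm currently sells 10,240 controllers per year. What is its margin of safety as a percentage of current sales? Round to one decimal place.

47.2%

Each unit contributes $167.77 − $77.28 = $90.49. Break-even units = $489,300 ÷ $90.49 = 5,407.23; break-even revenue = 5,407.23 × $167.77 = $907,170.53.
Actual sales revenue = 10,240 × $167.77 = $1,717,964.80.
Margin of safety = ($1,717,964.80 − $907,170.53) ÷ $1,717,964.80 = 47.2%.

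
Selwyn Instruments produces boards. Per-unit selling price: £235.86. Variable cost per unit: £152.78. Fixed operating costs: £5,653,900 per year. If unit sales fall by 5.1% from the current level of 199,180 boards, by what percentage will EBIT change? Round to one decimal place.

-7.7%

Total contribution margin = 199,180 × £83.08 = £16,547,874.40.
Operating income = contribution − fixed costs = £16,547,874.40 − £5,653,900 = £10,893,974.40.
So DOL = total CM / EBIT = £16,547,874.40 / £10,893,974.40 = 1.5190.
Operating income changes by 1.5190 × -5.1% = -7.7%.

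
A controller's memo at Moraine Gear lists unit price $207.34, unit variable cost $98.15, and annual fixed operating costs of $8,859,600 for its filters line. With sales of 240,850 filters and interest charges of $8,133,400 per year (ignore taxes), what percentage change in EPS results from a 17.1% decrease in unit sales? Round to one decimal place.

At 240,850 units, contribution = 240,850 × $109.19 = $26,298,411.50.
Subtracting fixed costs: EBIT = $26,298,411.50 − $8,859,600 = $17,438,811.50.
Interest = $8,133,400.00, so EBIT − I = $9,305,411.50.
DCL = total CM / (EBIT − I) = $26,298,411.50 / $9,305,411.50 = 2.8261.
EPS therefore changes by 2.8261 × (-17.1%) = -48.3%.

-48.3%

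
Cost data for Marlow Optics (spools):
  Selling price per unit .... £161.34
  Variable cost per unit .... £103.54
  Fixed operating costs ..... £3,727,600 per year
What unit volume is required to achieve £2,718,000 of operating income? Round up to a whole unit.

Each unit contributes £161.34 − £103.54 = £57.80.
Need Q such that Q × £57.80 − £3,727,600 = £2,718,000, i.e. Q = £6,445,600 / £57.80 = 111,515.57 → 111,516.

111,516 spools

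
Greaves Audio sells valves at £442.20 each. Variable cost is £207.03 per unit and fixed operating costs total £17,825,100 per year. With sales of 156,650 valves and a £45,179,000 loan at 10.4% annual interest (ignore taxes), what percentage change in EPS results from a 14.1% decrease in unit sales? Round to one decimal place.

-36.3%

At 156,650 units, contribution = 156,650 × £235.17 = £36,839,380.50.
Subtracting fixed costs: EBIT = £36,839,380.50 − £17,825,100 = £19,014,280.50.
After interest of £4,698,616.00, pre-tax earnings = £14,315,664.50.
Degree of combined leverage = contribution ÷ (EBIT − I) = £36,839,380.50 ÷ £14,315,664.50 = 2.5734.
%ΔEPS = DCL × %ΔSales = 2.5734 × -14.1% = -36.3%.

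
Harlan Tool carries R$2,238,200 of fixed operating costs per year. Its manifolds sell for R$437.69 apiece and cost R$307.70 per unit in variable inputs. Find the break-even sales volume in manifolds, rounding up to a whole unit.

17,219 manifolds

Unit CM = price − variable cost = R$437.69 − R$307.70 = R$129.99.
Units to break even: R$2,238,200 ÷ R$129.99 = 17,218.25, rounded up to 17,219.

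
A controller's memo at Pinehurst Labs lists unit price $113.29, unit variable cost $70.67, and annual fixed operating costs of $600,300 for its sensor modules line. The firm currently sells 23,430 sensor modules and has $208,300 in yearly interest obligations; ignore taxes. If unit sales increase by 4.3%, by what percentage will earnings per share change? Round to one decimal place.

+22.6%

Total contribution margin = 23,430 × $42.62 = $998,586.60.
Subtracting fixed costs: EBIT = $998,586.60 − $600,300 = $398,286.60.
After interest of $208,300.00, pre-tax earnings = $189,986.60.
Degree of combined leverage = contribution ÷ (EBIT − I) = $998,586.60 ÷ $189,986.60 = 5.2561.
%ΔEPS = DCL × %ΔSales = 5.2561 × +4.3% = +22.6%.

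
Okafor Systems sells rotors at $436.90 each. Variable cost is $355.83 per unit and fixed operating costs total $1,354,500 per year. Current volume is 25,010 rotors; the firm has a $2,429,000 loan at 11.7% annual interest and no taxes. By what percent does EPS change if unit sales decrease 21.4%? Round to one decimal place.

-111.6%

Total contribution margin = 25,010 × $81.07 = $2,027,560.70.
Subtracting fixed costs: EBIT = $2,027,560.70 − $1,354,500 = $673,060.70.
After interest of $284,193.00, pre-tax earnings = $388,867.70.
DCL = total CM / (EBIT − I) = $2,027,560.70 / $388,867.70 = 5.2140.
%ΔEPS = DCL × %ΔSales = 5.2140 × -21.4% = -111.6%.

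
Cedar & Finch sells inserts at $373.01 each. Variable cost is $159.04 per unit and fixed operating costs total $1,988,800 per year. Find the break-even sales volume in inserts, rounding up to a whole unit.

Each unit contributes $373.01 − $159.04 = $213.97.
Units to break even: $1,988,800 ÷ $213.97 = 9,294.76, rounded up to 9,295.

9,295 inserts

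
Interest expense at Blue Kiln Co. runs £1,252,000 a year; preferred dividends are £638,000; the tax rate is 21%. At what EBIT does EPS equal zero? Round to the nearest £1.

Grossing the preferred dividend up to pre-tax terms: £638,000 / (1 − 0.21) = £807,594.94.
EPS = 0 when EBIT covers interest plus the pre-tax preferred burden: £1,252,000 + £807,594.94 = £2,059,594.94.

£2,059,595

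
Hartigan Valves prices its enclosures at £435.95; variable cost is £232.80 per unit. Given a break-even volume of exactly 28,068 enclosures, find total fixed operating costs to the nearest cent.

Each unit contributes £435.95 − £232.80 = £203.15.
Since BE = FC / CM, FC = 28,068 × £203.15 = £5,702,014.20.

£5,702,014.20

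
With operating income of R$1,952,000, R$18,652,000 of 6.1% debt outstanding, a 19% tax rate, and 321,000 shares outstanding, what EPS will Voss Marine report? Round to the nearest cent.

R$2.05

Interest = R$1,137,772.00, so EBT = R$1,952,000 − R$1,137,772.00 = R$814,228.00.
After tax at 19%: net income = R$814,228.00 × 0.81 = R$659,524.68.
Per share: R$659,524.68 / 321,000 shares = R$2.05.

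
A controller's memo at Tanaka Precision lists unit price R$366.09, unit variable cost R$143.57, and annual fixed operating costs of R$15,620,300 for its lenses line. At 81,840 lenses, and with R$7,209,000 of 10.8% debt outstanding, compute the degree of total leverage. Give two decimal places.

Contribution at this volume is 81,840 × R$222.52 = R$18,211,036.80.
Operating income = contribution − fixed costs = R$18,211,036.80 − R$15,620,300 = R$2,590,736.80. Interest = R$778,572.00.
DOL = R$18,211,036.80 ÷ R$2,590,736.80 = 7.0293; DFL = R$2,590,736.80 ÷ R$1,812,164.80 = 1.4296.
DCL = DOL × DFL = 7.0293 × 1.4296 = 10.0491.

10.05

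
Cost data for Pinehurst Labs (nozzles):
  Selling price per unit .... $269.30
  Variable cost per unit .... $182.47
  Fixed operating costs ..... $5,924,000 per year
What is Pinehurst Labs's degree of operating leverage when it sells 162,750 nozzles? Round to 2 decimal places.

At 162,750 units, contribution = 162,750 × $86.83 = $14,131,582.50.
Subtracting fixed costs: EBIT = $14,131,582.50 − $5,924,000 = $8,207,582.50.
So DOL = total CM / EBIT = $14,131,582.50 / $8,207,582.50 = 1.7218.

1.72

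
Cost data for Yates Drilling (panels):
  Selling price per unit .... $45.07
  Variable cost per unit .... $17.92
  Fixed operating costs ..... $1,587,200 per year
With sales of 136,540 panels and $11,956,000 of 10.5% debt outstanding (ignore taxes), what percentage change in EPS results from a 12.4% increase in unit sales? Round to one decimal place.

At 136,540 units, contribution = 136,540 × $27.15 = $3,707,061.00.
Operating income = contribution − fixed costs = $3,707,061.00 − $1,587,200 = $2,119,861.00.
Interest = $1,255,380.00, so EBIT − I = $864,481.00.
Degree of combined leverage = contribution ÷ (EBIT − I) = $3,707,061.00 ÷ $864,481.00 = 4.2882.
%ΔEPS = DCL × %ΔSales = 4.2882 × +12.4% = +53.2%.

+53.2%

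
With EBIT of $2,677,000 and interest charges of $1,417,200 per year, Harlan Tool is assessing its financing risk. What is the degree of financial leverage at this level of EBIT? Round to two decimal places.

Interest = $1,417,200.00.
DFL = EBIT ÷ (EBIT − I) = $2,677,000 ÷ ($2,677,000 − $1,417,200.00) = $2,677,000 ÷ $1,259,800.00 = 2.1249.

2.12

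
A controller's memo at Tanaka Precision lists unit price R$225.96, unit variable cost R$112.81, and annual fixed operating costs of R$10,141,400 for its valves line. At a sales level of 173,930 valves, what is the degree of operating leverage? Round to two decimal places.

2.06

Contribution at this volume is 173,930 × R$113.15 = R$19,680,179.50.
Operating income = contribution − fixed costs = R$19,680,179.50 − R$10,141,400 = R$9,538,779.50.
Degree of operating leverage = R$19,680,179.50 / R$9,538,779.50 = 2.0632.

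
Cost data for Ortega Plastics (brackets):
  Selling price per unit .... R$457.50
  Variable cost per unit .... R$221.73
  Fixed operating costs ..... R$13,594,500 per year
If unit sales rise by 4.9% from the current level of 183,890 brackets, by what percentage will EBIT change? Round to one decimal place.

At 183,890 units, contribution = 183,890 × R$235.77 = R$43,355,745.30.
EBIT = R$43,355,745.30 − R$13,594,500 = R$29,761,245.30.
DOL = contribution ÷ EBIT = R$43,355,745.30 ÷ R$29,761,245.30 = 1.4568.
%ΔEBIT = DOL × %ΔSales = 1.4568 × +4.9% = +7.1%.

+7.1%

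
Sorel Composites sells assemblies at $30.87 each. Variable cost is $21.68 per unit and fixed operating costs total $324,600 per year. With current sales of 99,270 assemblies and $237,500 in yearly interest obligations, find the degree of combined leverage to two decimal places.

2.61

At 99,270 units, contribution = 99,270 × $9.19 = $912,291.30.
Operating income = contribution − fixed costs = $912,291.30 − $324,600 = $587,691.30. Interest = $237,500.00.
DOL = $912,291.30 ÷ $587,691.30 = 1.5523; DFL = $587,691.30 ÷ $350,191.30 = 1.6782.
DCL = DOL × DFL = 1.5523 × 1.6782 = 2.6051.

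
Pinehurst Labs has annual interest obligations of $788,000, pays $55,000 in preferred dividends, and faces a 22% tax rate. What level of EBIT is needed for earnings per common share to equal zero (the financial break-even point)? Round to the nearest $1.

Preferred dividends are paid after tax, so their pre-tax equivalent is $55,000 ÷ (1 − 0.22) = $70,512.82.
EPS = 0 when EBIT covers interest plus the pre-tax preferred burden: $788,000 + $70,512.82 = $858,512.82.

$858,513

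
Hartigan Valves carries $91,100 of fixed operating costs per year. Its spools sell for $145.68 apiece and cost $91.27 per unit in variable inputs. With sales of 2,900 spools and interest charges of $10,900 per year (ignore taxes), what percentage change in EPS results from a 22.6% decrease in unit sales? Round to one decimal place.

-63.9%

Contribution at this volume is 2,900 × $54.41 = $157,789.00.
EBIT = $157,789.00 − $91,100 = $66,689.00.
Interest = $10,900.00, so EBIT − I = $55,789.00.
DCL = total CM / (EBIT − I) = $157,789.00 / $55,789.00 = 2.8283.
EPS therefore changes by 2.8283 × (-22.6%) = -63.9%.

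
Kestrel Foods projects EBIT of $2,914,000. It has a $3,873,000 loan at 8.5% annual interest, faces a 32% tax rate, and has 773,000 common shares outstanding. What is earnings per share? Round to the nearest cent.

$2.27

Pre-tax income = $2,914,000 − $329,205.00 = $2,584,795.00.
After tax at 32%: net income = $2,584,795.00 × 0.68 = $1,757,660.60.
Per share: $1,757,660.60 / 773,000 shares = $2.27.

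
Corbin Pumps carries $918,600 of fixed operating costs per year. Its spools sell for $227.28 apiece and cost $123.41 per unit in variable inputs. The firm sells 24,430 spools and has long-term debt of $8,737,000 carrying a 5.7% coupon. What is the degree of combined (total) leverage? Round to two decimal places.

Total contribution margin = 24,430 × $103.87 = $2,537,544.10.
EBIT = $2,537,544.10 − $918,600 = $1,618,944.10. Interest = $498,009.00, so EBIT − I = $1,120,935.10.
DCL = contribution ÷ (EBIT − I) = $2,537,544.10 ÷ $1,120,935.10 = 2.2638.

2.26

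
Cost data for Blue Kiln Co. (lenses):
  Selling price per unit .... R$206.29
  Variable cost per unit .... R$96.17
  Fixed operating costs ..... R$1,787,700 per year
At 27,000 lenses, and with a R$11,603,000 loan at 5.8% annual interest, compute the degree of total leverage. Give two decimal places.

Contribution at this volume is 27,000 × R$110.12 = R$2,973,240.00.
EBIT = R$2,973,240.00 − R$1,787,700 = R$1,185,540.00. Interest = R$672,974.00, so EBIT − I = R$512,566.00.
DCL = contribution ÷ (EBIT − I) = R$2,973,240.00 ÷ R$512,566.00 = 5.8007.

5.80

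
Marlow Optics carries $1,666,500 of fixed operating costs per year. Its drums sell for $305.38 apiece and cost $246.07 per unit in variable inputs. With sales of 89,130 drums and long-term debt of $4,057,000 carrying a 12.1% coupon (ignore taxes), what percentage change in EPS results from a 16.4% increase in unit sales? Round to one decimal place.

+27.7%

Contribution at this volume is 89,130 × $59.31 = $5,286,300.30.
Subtracting fixed costs: EBIT = $5,286,300.30 − $1,666,500 = $3,619,800.30.
Interest = $490,897.00, so EBIT − I = $3,128,903.30.
DCL = total CM / (EBIT − I) = $5,286,300.30 / $3,128,903.30 = 1.6895.
EPS therefore changes by 1.6895 × (+16.4%) = +27.7%.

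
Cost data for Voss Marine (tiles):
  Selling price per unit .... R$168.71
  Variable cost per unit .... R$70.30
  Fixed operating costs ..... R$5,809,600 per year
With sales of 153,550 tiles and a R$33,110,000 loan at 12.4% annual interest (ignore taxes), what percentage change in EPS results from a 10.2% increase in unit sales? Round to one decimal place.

At 153,550 units, contribution = 153,550 × R$98.41 = R$15,110,855.50.
EBIT = R$15,110,855.50 − R$5,809,600 = R$9,301,255.50.
Interest = R$4,105,640.00, so EBIT − I = R$5,195,615.50.
DCL = total CM / (EBIT − I) = R$15,110,855.50 / R$5,195,615.50 = 2.9084.
EPS therefore changes by 2.9084 × (+10.2%) = +29.7%.

+29.7%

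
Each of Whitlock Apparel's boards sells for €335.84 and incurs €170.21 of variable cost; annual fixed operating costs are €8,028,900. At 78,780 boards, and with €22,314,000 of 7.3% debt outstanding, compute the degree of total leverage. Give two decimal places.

Contribution at this volume is 78,780 × €165.63 = €13,048,331.40.
EBIT = €13,048,331.40 − €8,028,900 = €5,019,431.40. Interest = €1,628,922.00, so EBIT − I = €3,390,509.40.
Degree of total leverage = total CM / (EBIT − interest) = €13,048,331.40 / €3,390,509.40 = 3.8485.

3.85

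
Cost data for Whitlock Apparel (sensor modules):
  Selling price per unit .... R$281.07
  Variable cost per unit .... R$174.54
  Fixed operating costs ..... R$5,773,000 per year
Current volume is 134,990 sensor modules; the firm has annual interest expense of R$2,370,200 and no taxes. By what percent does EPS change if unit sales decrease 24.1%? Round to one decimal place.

Total contribution margin = 134,990 × R$106.53 = R$14,380,484.70.
Operating income = contribution − fixed costs = R$14,380,484.70 − R$5,773,000 = R$8,607,484.70.
After interest of R$2,370,200.00, pre-tax earnings = R$6,237,284.70.
DCL = total CM / (EBIT − I) = R$14,380,484.70 / R$6,237,284.70 = 2.3056.
EPS therefore changes by 2.3056 × (-24.1%) = -55.6%.

-55.6%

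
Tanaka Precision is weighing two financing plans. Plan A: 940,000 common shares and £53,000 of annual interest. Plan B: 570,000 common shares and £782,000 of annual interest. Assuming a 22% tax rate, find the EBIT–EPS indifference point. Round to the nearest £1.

£1,905,054

At indifference, (EBIT − 53,000)(1 − t)/940,000 = (EBIT − 782,000)(1 − t)/570,000.
Cancelling (1 − t) and cross-multiplying: 570,000·(EBIT − 53,000) = 940,000·(EBIT − 782,000).
EBIT × (940,000 − 570,000) = 782,000 × 940,000 − 53,000 × 570,000 = 704,870,000,000, so EBIT = 704,870,000,000 ÷ 370,000 = 1,905,054.05.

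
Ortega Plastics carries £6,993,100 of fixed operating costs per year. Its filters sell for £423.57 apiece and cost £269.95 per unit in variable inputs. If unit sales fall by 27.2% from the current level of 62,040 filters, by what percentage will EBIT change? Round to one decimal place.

At 62,040 units, contribution = 62,040 × £153.62 = £9,530,584.80.
Operating income = contribution − fixed costs = £9,530,584.80 − £6,993,100 = £2,537,484.80.
DOL = contribution ÷ EBIT = £9,530,584.80 ÷ £2,537,484.80 = 3.7559.
Operating income changes by 3.7559 × -27.2% = -102.2%.

-102.2%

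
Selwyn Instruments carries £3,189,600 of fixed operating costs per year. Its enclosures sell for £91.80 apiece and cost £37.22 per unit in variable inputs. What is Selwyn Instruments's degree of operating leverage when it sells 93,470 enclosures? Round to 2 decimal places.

Contribution at this volume is 93,470 × £54.58 = £5,101,592.60.
EBIT = £5,101,592.60 − £3,189,600 = £1,911,992.60.
So DOL = total CM / EBIT = £5,101,592.60 / £1,911,992.60 = 2.6682.

2.67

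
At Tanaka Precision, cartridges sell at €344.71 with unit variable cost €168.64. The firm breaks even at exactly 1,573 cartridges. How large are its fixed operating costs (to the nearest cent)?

Unit CM = price − variable cost = €344.71 − €168.64 = €176.07.
Fixed costs = break-even units × CM = 1,573 × €176.07 = €276,958.11.

€276,958.11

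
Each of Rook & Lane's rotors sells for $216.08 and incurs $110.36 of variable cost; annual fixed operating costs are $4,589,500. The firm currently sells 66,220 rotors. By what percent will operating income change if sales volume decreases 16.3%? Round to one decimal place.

Contribution at this volume is 66,220 × $105.72 = $7,000,778.40.
EBIT = $7,000,778.40 − $4,589,500 = $2,411,278.40.
Degree of operating leverage = $7,000,778.40 / $2,411,278.40 = 2.9033.
So EBIT moves 2.9033 × (-16.3%) = -47.3%.

-47.3%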